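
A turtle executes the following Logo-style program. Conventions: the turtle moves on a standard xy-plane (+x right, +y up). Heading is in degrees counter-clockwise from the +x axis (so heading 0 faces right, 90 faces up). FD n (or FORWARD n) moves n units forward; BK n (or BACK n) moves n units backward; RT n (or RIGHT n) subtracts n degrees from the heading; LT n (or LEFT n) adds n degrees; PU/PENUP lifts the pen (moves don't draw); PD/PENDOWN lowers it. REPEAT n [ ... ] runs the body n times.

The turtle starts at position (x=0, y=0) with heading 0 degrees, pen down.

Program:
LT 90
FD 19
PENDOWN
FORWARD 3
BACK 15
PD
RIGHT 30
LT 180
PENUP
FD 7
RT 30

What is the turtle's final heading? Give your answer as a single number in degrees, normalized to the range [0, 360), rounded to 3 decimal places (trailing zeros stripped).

Answer: 210

Derivation:
Executing turtle program step by step:
Start: pos=(0,0), heading=0, pen down
LT 90: heading 0 -> 90
FD 19: (0,0) -> (0,19) [heading=90, draw]
PD: pen down
FD 3: (0,19) -> (0,22) [heading=90, draw]
BK 15: (0,22) -> (0,7) [heading=90, draw]
PD: pen down
RT 30: heading 90 -> 60
LT 180: heading 60 -> 240
PU: pen up
FD 7: (0,7) -> (-3.5,0.938) [heading=240, move]
RT 30: heading 240 -> 210
Final: pos=(-3.5,0.938), heading=210, 3 segment(s) drawn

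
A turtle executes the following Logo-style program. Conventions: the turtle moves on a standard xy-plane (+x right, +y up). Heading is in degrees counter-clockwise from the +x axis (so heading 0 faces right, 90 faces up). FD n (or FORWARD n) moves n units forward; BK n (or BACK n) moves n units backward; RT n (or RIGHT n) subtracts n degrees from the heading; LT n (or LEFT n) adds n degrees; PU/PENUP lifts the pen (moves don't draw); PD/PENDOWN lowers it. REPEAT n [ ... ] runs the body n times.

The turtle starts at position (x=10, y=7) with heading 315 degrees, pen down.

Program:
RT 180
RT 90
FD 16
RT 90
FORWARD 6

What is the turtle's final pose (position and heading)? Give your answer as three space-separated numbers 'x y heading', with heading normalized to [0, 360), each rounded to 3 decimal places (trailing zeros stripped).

Executing turtle program step by step:
Start: pos=(10,7), heading=315, pen down
RT 180: heading 315 -> 135
RT 90: heading 135 -> 45
FD 16: (10,7) -> (21.314,18.314) [heading=45, draw]
RT 90: heading 45 -> 315
FD 6: (21.314,18.314) -> (25.556,14.071) [heading=315, draw]
Final: pos=(25.556,14.071), heading=315, 2 segment(s) drawn

Answer: 25.556 14.071 315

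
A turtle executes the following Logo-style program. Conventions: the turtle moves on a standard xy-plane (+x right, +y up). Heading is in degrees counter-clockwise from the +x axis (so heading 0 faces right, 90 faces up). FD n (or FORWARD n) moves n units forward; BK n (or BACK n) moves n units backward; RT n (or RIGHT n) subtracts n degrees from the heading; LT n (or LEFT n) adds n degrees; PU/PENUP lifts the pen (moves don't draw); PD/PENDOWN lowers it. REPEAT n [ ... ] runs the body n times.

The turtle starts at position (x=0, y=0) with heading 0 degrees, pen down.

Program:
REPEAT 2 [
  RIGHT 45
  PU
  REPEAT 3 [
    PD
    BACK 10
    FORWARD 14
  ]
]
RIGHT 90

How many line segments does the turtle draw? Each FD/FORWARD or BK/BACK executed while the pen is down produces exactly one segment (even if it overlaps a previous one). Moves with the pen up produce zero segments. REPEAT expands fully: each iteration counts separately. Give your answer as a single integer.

Executing turtle program step by step:
Start: pos=(0,0), heading=0, pen down
REPEAT 2 [
  -- iteration 1/2 --
  RT 45: heading 0 -> 315
  PU: pen up
  REPEAT 3 [
    -- iteration 1/3 --
    PD: pen down
    BK 10: (0,0) -> (-7.071,7.071) [heading=315, draw]
    FD 14: (-7.071,7.071) -> (2.828,-2.828) [heading=315, draw]
    -- iteration 2/3 --
    PD: pen down
    BK 10: (2.828,-2.828) -> (-4.243,4.243) [heading=315, draw]
    FD 14: (-4.243,4.243) -> (5.657,-5.657) [heading=315, draw]
    -- iteration 3/3 --
    PD: pen down
    BK 10: (5.657,-5.657) -> (-1.414,1.414) [heading=315, draw]
    FD 14: (-1.414,1.414) -> (8.485,-8.485) [heading=315, draw]
  ]
  -- iteration 2/2 --
  RT 45: heading 315 -> 270
  PU: pen up
  REPEAT 3 [
    -- iteration 1/3 --
    PD: pen down
    BK 10: (8.485,-8.485) -> (8.485,1.515) [heading=270, draw]
    FD 14: (8.485,1.515) -> (8.485,-12.485) [heading=270, draw]
    -- iteration 2/3 --
    PD: pen down
    BK 10: (8.485,-12.485) -> (8.485,-2.485) [heading=270, draw]
    FD 14: (8.485,-2.485) -> (8.485,-16.485) [heading=270, draw]
    -- iteration 3/3 --
    PD: pen down
    BK 10: (8.485,-16.485) -> (8.485,-6.485) [heading=270, draw]
    FD 14: (8.485,-6.485) -> (8.485,-20.485) [heading=270, draw]
  ]
]
RT 90: heading 270 -> 180
Final: pos=(8.485,-20.485), heading=180, 12 segment(s) drawn
Segments drawn: 12

Answer: 12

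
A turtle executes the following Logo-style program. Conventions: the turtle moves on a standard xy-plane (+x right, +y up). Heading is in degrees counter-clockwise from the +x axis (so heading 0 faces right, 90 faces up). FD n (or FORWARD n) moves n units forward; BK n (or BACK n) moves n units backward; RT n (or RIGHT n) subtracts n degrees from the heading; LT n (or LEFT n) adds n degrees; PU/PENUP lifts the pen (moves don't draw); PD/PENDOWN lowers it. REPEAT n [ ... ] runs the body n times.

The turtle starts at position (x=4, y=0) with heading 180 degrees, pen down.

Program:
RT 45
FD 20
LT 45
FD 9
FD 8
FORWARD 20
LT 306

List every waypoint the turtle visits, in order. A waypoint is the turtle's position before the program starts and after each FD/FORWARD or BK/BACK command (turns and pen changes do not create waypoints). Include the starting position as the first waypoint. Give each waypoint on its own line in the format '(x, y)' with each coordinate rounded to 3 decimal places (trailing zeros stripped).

Answer: (4, 0)
(-10.142, 14.142)
(-19.142, 14.142)
(-27.142, 14.142)
(-47.142, 14.142)

Derivation:
Executing turtle program step by step:
Start: pos=(4,0), heading=180, pen down
RT 45: heading 180 -> 135
FD 20: (4,0) -> (-10.142,14.142) [heading=135, draw]
LT 45: heading 135 -> 180
FD 9: (-10.142,14.142) -> (-19.142,14.142) [heading=180, draw]
FD 8: (-19.142,14.142) -> (-27.142,14.142) [heading=180, draw]
FD 20: (-27.142,14.142) -> (-47.142,14.142) [heading=180, draw]
LT 306: heading 180 -> 126
Final: pos=(-47.142,14.142), heading=126, 4 segment(s) drawn
Waypoints (5 total):
(4, 0)
(-10.142, 14.142)
(-19.142, 14.142)
(-27.142, 14.142)
(-47.142, 14.142)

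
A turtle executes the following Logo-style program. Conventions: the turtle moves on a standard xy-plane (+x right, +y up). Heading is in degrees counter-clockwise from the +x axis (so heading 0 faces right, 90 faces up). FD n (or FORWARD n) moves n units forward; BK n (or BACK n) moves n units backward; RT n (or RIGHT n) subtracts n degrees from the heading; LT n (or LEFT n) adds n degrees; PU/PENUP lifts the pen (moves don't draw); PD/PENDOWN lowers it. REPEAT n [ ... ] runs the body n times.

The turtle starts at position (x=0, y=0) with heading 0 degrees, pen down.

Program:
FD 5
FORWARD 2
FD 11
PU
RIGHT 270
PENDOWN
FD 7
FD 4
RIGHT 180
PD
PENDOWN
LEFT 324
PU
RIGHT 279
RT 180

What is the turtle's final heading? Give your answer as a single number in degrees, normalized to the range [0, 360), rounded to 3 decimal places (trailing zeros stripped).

Answer: 135

Derivation:
Executing turtle program step by step:
Start: pos=(0,0), heading=0, pen down
FD 5: (0,0) -> (5,0) [heading=0, draw]
FD 2: (5,0) -> (7,0) [heading=0, draw]
FD 11: (7,0) -> (18,0) [heading=0, draw]
PU: pen up
RT 270: heading 0 -> 90
PD: pen down
FD 7: (18,0) -> (18,7) [heading=90, draw]
FD 4: (18,7) -> (18,11) [heading=90, draw]
RT 180: heading 90 -> 270
PD: pen down
PD: pen down
LT 324: heading 270 -> 234
PU: pen up
RT 279: heading 234 -> 315
RT 180: heading 315 -> 135
Final: pos=(18,11), heading=135, 5 segment(s) drawn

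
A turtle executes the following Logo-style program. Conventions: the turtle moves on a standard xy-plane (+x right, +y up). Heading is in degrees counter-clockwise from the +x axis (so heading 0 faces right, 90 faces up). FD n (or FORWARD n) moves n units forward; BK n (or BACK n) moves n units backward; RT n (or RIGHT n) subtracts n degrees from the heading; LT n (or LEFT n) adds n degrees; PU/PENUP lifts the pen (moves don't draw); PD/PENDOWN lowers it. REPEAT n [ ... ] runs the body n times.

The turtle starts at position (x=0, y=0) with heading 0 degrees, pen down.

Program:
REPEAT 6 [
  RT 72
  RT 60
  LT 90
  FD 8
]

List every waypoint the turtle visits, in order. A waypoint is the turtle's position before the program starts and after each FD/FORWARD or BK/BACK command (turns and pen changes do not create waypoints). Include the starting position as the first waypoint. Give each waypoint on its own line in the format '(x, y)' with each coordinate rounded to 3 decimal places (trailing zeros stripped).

Answer: (0, 0)
(5.945, -5.353)
(6.781, -13.309)
(2.079, -19.781)
(-5.746, -21.445)
(-12.674, -17.445)
(-15.146, -9.836)

Derivation:
Executing turtle program step by step:
Start: pos=(0,0), heading=0, pen down
REPEAT 6 [
  -- iteration 1/6 --
  RT 72: heading 0 -> 288
  RT 60: heading 288 -> 228
  LT 90: heading 228 -> 318
  FD 8: (0,0) -> (5.945,-5.353) [heading=318, draw]
  -- iteration 2/6 --
  RT 72: heading 318 -> 246
  RT 60: heading 246 -> 186
  LT 90: heading 186 -> 276
  FD 8: (5.945,-5.353) -> (6.781,-13.309) [heading=276, draw]
  -- iteration 3/6 --
  RT 72: heading 276 -> 204
  RT 60: heading 204 -> 144
  LT 90: heading 144 -> 234
  FD 8: (6.781,-13.309) -> (2.079,-19.781) [heading=234, draw]
  -- iteration 4/6 --
  RT 72: heading 234 -> 162
  RT 60: heading 162 -> 102
  LT 90: heading 102 -> 192
  FD 8: (2.079,-19.781) -> (-5.746,-21.445) [heading=192, draw]
  -- iteration 5/6 --
  RT 72: heading 192 -> 120
  RT 60: heading 120 -> 60
  LT 90: heading 60 -> 150
  FD 8: (-5.746,-21.445) -> (-12.674,-17.445) [heading=150, draw]
  -- iteration 6/6 --
  RT 72: heading 150 -> 78
  RT 60: heading 78 -> 18
  LT 90: heading 18 -> 108
  FD 8: (-12.674,-17.445) -> (-15.146,-9.836) [heading=108, draw]
]
Final: pos=(-15.146,-9.836), heading=108, 6 segment(s) drawn
Waypoints (7 total):
(0, 0)
(5.945, -5.353)
(6.781, -13.309)
(2.079, -19.781)
(-5.746, -21.445)
(-12.674, -17.445)
(-15.146, -9.836)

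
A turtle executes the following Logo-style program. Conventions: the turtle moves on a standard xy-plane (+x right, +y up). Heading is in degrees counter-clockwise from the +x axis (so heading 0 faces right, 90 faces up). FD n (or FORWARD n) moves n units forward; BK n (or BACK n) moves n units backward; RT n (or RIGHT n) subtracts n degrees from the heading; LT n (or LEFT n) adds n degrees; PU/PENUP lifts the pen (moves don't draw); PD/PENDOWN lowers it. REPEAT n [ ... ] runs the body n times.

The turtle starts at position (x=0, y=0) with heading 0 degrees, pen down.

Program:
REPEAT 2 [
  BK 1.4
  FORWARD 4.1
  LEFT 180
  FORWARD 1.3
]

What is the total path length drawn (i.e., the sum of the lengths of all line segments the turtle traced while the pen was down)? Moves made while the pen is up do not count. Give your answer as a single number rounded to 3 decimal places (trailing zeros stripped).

Answer: 13.6

Derivation:
Executing turtle program step by step:
Start: pos=(0,0), heading=0, pen down
REPEAT 2 [
  -- iteration 1/2 --
  BK 1.4: (0,0) -> (-1.4,0) [heading=0, draw]
  FD 4.1: (-1.4,0) -> (2.7,0) [heading=0, draw]
  LT 180: heading 0 -> 180
  FD 1.3: (2.7,0) -> (1.4,0) [heading=180, draw]
  -- iteration 2/2 --
  BK 1.4: (1.4,0) -> (2.8,0) [heading=180, draw]
  FD 4.1: (2.8,0) -> (-1.3,0) [heading=180, draw]
  LT 180: heading 180 -> 0
  FD 1.3: (-1.3,0) -> (0,0) [heading=0, draw]
]
Final: pos=(0,0), heading=0, 6 segment(s) drawn

Segment lengths:
  seg 1: (0,0) -> (-1.4,0), length = 1.4
  seg 2: (-1.4,0) -> (2.7,0), length = 4.1
  seg 3: (2.7,0) -> (1.4,0), length = 1.3
  seg 4: (1.4,0) -> (2.8,0), length = 1.4
  seg 5: (2.8,0) -> (-1.3,0), length = 4.1
  seg 6: (-1.3,0) -> (0,0), length = 1.3
Total = 13.6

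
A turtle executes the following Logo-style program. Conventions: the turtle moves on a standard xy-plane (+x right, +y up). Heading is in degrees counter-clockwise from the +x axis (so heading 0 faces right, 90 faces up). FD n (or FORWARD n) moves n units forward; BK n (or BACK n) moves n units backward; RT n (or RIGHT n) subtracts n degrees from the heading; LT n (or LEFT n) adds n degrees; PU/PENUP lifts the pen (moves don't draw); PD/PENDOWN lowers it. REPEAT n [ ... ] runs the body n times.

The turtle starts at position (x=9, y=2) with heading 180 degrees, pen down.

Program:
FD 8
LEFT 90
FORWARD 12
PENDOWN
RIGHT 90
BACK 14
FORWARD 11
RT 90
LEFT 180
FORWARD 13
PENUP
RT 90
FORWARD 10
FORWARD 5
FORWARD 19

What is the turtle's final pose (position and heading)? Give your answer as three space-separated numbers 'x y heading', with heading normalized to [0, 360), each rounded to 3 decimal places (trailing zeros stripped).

Executing turtle program step by step:
Start: pos=(9,2), heading=180, pen down
FD 8: (9,2) -> (1,2) [heading=180, draw]
LT 90: heading 180 -> 270
FD 12: (1,2) -> (1,-10) [heading=270, draw]
PD: pen down
RT 90: heading 270 -> 180
BK 14: (1,-10) -> (15,-10) [heading=180, draw]
FD 11: (15,-10) -> (4,-10) [heading=180, draw]
RT 90: heading 180 -> 90
LT 180: heading 90 -> 270
FD 13: (4,-10) -> (4,-23) [heading=270, draw]
PU: pen up
RT 90: heading 270 -> 180
FD 10: (4,-23) -> (-6,-23) [heading=180, move]
FD 5: (-6,-23) -> (-11,-23) [heading=180, move]
FD 19: (-11,-23) -> (-30,-23) [heading=180, move]
Final: pos=(-30,-23), heading=180, 5 segment(s) drawn

Answer: -30 -23 180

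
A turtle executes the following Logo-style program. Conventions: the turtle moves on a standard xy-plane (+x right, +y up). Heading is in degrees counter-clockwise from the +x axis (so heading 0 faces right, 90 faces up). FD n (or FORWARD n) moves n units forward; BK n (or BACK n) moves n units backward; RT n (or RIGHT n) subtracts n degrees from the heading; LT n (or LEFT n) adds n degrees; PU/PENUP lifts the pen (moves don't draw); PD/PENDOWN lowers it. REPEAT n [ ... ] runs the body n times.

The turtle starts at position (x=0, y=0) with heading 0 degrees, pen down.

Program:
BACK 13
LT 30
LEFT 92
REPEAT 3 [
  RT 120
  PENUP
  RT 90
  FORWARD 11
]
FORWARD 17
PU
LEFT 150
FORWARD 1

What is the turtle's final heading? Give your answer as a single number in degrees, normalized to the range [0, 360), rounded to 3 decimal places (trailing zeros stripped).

Answer: 2

Derivation:
Executing turtle program step by step:
Start: pos=(0,0), heading=0, pen down
BK 13: (0,0) -> (-13,0) [heading=0, draw]
LT 30: heading 0 -> 30
LT 92: heading 30 -> 122
REPEAT 3 [
  -- iteration 1/3 --
  RT 120: heading 122 -> 2
  PU: pen up
  RT 90: heading 2 -> 272
  FD 11: (-13,0) -> (-12.616,-10.993) [heading=272, move]
  -- iteration 2/3 --
  RT 120: heading 272 -> 152
  PU: pen up
  RT 90: heading 152 -> 62
  FD 11: (-12.616,-10.993) -> (-7.452,-1.281) [heading=62, move]
  -- iteration 3/3 --
  RT 120: heading 62 -> 302
  PU: pen up
  RT 90: heading 302 -> 212
  FD 11: (-7.452,-1.281) -> (-16.78,-7.11) [heading=212, move]
]
FD 17: (-16.78,-7.11) -> (-31.197,-16.119) [heading=212, move]
PU: pen up
LT 150: heading 212 -> 2
FD 1: (-31.197,-16.119) -> (-30.198,-16.084) [heading=2, move]
Final: pos=(-30.198,-16.084), heading=2, 1 segment(s) drawn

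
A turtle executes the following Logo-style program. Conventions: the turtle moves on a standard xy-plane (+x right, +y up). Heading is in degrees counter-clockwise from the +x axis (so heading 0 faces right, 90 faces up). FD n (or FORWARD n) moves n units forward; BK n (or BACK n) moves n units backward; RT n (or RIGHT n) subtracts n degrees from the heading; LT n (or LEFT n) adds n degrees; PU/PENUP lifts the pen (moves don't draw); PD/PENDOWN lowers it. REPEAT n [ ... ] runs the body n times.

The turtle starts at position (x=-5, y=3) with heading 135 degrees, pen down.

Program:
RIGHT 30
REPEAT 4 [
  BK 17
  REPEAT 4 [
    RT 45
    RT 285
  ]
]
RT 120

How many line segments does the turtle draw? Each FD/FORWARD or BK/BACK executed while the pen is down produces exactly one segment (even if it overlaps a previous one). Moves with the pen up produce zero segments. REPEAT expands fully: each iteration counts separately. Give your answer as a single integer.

Executing turtle program step by step:
Start: pos=(-5,3), heading=135, pen down
RT 30: heading 135 -> 105
REPEAT 4 [
  -- iteration 1/4 --
  BK 17: (-5,3) -> (-0.6,-13.421) [heading=105, draw]
  REPEAT 4 [
    -- iteration 1/4 --
    RT 45: heading 105 -> 60
    RT 285: heading 60 -> 135
    -- iteration 2/4 --
    RT 45: heading 135 -> 90
    RT 285: heading 90 -> 165
    -- iteration 3/4 --
    RT 45: heading 165 -> 120
    RT 285: heading 120 -> 195
    -- iteration 4/4 --
    RT 45: heading 195 -> 150
    RT 285: heading 150 -> 225
  ]
  -- iteration 2/4 --
  BK 17: (-0.6,-13.421) -> (11.421,-1.4) [heading=225, draw]
  REPEAT 4 [
    -- iteration 1/4 --
    RT 45: heading 225 -> 180
    RT 285: heading 180 -> 255
    -- iteration 2/4 --
    RT 45: heading 255 -> 210
    RT 285: heading 210 -> 285
    -- iteration 3/4 --
    RT 45: heading 285 -> 240
    RT 285: heading 240 -> 315
    -- iteration 4/4 --
    RT 45: heading 315 -> 270
    RT 285: heading 270 -> 345
  ]
  -- iteration 3/4 --
  BK 17: (11.421,-1.4) -> (-5,3) [heading=345, draw]
  REPEAT 4 [
    -- iteration 1/4 --
    RT 45: heading 345 -> 300
    RT 285: heading 300 -> 15
    -- iteration 2/4 --
    RT 45: heading 15 -> 330
    RT 285: heading 330 -> 45
    -- iteration 3/4 --
    RT 45: heading 45 -> 0
    RT 285: heading 0 -> 75
    -- iteration 4/4 --
    RT 45: heading 75 -> 30
    RT 285: heading 30 -> 105
  ]
  -- iteration 4/4 --
  BK 17: (-5,3) -> (-0.6,-13.421) [heading=105, draw]
  REPEAT 4 [
    -- iteration 1/4 --
    RT 45: heading 105 -> 60
    RT 285: heading 60 -> 135
    -- iteration 2/4 --
    RT 45: heading 135 -> 90
    RT 285: heading 90 -> 165
    -- iteration 3/4 --
    RT 45: heading 165 -> 120
    RT 285: heading 120 -> 195
    -- iteration 4/4 --
    RT 45: heading 195 -> 150
    RT 285: heading 150 -> 225
  ]
]
RT 120: heading 225 -> 105
Final: pos=(-0.6,-13.421), heading=105, 4 segment(s) drawn
Segments drawn: 4

Answer: 4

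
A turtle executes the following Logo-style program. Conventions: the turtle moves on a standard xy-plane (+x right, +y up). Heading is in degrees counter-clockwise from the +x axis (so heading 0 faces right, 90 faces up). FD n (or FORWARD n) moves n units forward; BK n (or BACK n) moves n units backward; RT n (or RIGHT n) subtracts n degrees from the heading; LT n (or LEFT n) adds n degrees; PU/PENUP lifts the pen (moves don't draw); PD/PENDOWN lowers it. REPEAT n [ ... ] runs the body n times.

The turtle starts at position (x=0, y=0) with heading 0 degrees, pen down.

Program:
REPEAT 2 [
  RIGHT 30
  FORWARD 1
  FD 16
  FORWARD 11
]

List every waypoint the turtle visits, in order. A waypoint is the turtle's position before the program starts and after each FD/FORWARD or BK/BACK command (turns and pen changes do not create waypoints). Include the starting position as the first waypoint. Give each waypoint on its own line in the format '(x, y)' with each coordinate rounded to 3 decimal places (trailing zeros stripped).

Answer: (0, 0)
(0.866, -0.5)
(14.722, -8.5)
(24.249, -14)
(24.749, -14.866)
(32.749, -28.722)
(38.249, -38.249)

Derivation:
Executing turtle program step by step:
Start: pos=(0,0), heading=0, pen down
REPEAT 2 [
  -- iteration 1/2 --
  RT 30: heading 0 -> 330
  FD 1: (0,0) -> (0.866,-0.5) [heading=330, draw]
  FD 16: (0.866,-0.5) -> (14.722,-8.5) [heading=330, draw]
  FD 11: (14.722,-8.5) -> (24.249,-14) [heading=330, draw]
  -- iteration 2/2 --
  RT 30: heading 330 -> 300
  FD 1: (24.249,-14) -> (24.749,-14.866) [heading=300, draw]
  FD 16: (24.749,-14.866) -> (32.749,-28.722) [heading=300, draw]
  FD 11: (32.749,-28.722) -> (38.249,-38.249) [heading=300, draw]
]
Final: pos=(38.249,-38.249), heading=300, 6 segment(s) drawn
Waypoints (7 total):
(0, 0)
(0.866, -0.5)
(14.722, -8.5)
(24.249, -14)
(24.749, -14.866)
(32.749, -28.722)
(38.249, -38.249)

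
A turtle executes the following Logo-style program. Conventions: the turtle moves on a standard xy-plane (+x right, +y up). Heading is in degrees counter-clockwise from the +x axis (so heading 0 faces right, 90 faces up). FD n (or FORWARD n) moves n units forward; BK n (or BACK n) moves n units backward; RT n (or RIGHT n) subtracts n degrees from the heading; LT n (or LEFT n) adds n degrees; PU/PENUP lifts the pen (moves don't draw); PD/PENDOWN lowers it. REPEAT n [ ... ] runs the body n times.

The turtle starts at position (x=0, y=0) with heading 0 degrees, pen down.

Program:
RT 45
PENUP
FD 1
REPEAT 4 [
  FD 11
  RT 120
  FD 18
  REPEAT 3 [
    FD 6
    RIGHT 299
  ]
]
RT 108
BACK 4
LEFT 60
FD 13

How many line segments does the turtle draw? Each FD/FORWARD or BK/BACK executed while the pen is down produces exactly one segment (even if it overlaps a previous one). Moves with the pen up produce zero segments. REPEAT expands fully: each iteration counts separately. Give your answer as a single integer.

Executing turtle program step by step:
Start: pos=(0,0), heading=0, pen down
RT 45: heading 0 -> 315
PU: pen up
FD 1: (0,0) -> (0.707,-0.707) [heading=315, move]
REPEAT 4 [
  -- iteration 1/4 --
  FD 11: (0.707,-0.707) -> (8.485,-8.485) [heading=315, move]
  RT 120: heading 315 -> 195
  FD 18: (8.485,-8.485) -> (-8.901,-13.144) [heading=195, move]
  REPEAT 3 [
    -- iteration 1/3 --
    FD 6: (-8.901,-13.144) -> (-14.697,-14.697) [heading=195, move]
    RT 299: heading 195 -> 256
    -- iteration 2/3 --
    FD 6: (-14.697,-14.697) -> (-16.148,-20.519) [heading=256, move]
    RT 299: heading 256 -> 317
    -- iteration 3/3 --
    FD 6: (-16.148,-20.519) -> (-11.76,-24.611) [heading=317, move]
    RT 299: heading 317 -> 18
  ]
  -- iteration 2/4 --
  FD 11: (-11.76,-24.611) -> (-1.299,-21.212) [heading=18, move]
  RT 120: heading 18 -> 258
  FD 18: (-1.299,-21.212) -> (-5.041,-38.818) [heading=258, move]
  REPEAT 3 [
    -- iteration 1/3 --
    FD 6: (-5.041,-38.818) -> (-6.289,-44.687) [heading=258, move]
    RT 299: heading 258 -> 319
    -- iteration 2/3 --
    FD 6: (-6.289,-44.687) -> (-1.76,-48.623) [heading=319, move]
    RT 299: heading 319 -> 20
    -- iteration 3/3 --
    FD 6: (-1.76,-48.623) -> (3.878,-46.571) [heading=20, move]
    RT 299: heading 20 -> 81
  ]
  -- iteration 3/4 --
  FD 11: (3.878,-46.571) -> (5.599,-35.707) [heading=81, move]
  RT 120: heading 81 -> 321
  FD 18: (5.599,-35.707) -> (19.587,-47.034) [heading=321, move]
  REPEAT 3 [
    -- iteration 1/3 --
    FD 6: (19.587,-47.034) -> (24.25,-50.81) [heading=321, move]
    RT 299: heading 321 -> 22
    -- iteration 2/3 --
    FD 6: (24.25,-50.81) -> (29.813,-48.563) [heading=22, move]
    RT 299: heading 22 -> 83
    -- iteration 3/3 --
    FD 6: (29.813,-48.563) -> (30.544,-42.607) [heading=83, move]
    RT 299: heading 83 -> 144
  ]
  -- iteration 4/4 --
  FD 11: (30.544,-42.607) -> (21.645,-36.142) [heading=144, move]
  RT 120: heading 144 -> 24
  FD 18: (21.645,-36.142) -> (38.089,-28.821) [heading=24, move]
  REPEAT 3 [
    -- iteration 1/3 --
    FD 6: (38.089,-28.821) -> (43.57,-26.38) [heading=24, move]
    RT 299: heading 24 -> 85
    -- iteration 2/3 --
    FD 6: (43.57,-26.38) -> (44.093,-20.403) [heading=85, move]
    RT 299: heading 85 -> 146
    -- iteration 3/3 --
    FD 6: (44.093,-20.403) -> (39.119,-17.048) [heading=146, move]
    RT 299: heading 146 -> 207
  ]
]
RT 108: heading 207 -> 99
BK 4: (39.119,-17.048) -> (39.745,-20.999) [heading=99, move]
LT 60: heading 99 -> 159
FD 13: (39.745,-20.999) -> (27.608,-16.34) [heading=159, move]
Final: pos=(27.608,-16.34), heading=159, 0 segment(s) drawn
Segments drawn: 0

Answer: 0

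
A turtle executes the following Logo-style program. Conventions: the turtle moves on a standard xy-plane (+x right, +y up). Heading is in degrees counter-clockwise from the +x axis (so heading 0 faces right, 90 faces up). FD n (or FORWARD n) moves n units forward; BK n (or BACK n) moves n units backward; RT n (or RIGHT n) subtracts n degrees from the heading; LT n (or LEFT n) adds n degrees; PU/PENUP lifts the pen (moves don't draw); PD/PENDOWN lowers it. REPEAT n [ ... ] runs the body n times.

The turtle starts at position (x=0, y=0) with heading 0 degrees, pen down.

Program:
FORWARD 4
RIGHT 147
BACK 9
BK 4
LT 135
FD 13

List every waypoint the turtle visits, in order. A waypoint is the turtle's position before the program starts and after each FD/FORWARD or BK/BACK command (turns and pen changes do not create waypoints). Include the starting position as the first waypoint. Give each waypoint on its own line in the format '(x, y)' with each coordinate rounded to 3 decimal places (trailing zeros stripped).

Executing turtle program step by step:
Start: pos=(0,0), heading=0, pen down
FD 4: (0,0) -> (4,0) [heading=0, draw]
RT 147: heading 0 -> 213
BK 9: (4,0) -> (11.548,4.902) [heading=213, draw]
BK 4: (11.548,4.902) -> (14.903,7.08) [heading=213, draw]
LT 135: heading 213 -> 348
FD 13: (14.903,7.08) -> (27.619,4.377) [heading=348, draw]
Final: pos=(27.619,4.377), heading=348, 4 segment(s) drawn
Waypoints (5 total):
(0, 0)
(4, 0)
(11.548, 4.902)
(14.903, 7.08)
(27.619, 4.377)

Answer: (0, 0)
(4, 0)
(11.548, 4.902)
(14.903, 7.08)
(27.619, 4.377)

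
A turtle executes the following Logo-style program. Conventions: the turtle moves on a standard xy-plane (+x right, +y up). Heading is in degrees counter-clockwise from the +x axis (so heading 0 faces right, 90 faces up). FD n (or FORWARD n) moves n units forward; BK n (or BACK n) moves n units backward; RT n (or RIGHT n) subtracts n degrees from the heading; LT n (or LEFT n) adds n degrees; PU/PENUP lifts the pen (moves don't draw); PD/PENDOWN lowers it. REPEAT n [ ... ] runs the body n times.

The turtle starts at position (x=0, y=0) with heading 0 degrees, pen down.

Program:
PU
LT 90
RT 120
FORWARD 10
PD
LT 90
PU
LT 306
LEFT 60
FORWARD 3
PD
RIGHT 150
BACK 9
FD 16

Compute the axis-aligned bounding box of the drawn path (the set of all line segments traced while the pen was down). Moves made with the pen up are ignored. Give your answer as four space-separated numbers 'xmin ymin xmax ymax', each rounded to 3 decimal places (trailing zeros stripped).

Executing turtle program step by step:
Start: pos=(0,0), heading=0, pen down
PU: pen up
LT 90: heading 0 -> 90
RT 120: heading 90 -> 330
FD 10: (0,0) -> (8.66,-5) [heading=330, move]
PD: pen down
LT 90: heading 330 -> 60
PU: pen up
LT 306: heading 60 -> 6
LT 60: heading 6 -> 66
FD 3: (8.66,-5) -> (9.88,-2.259) [heading=66, move]
PD: pen down
RT 150: heading 66 -> 276
BK 9: (9.88,-2.259) -> (8.94,6.691) [heading=276, draw]
FD 16: (8.94,6.691) -> (10.612,-9.221) [heading=276, draw]
Final: pos=(10.612,-9.221), heading=276, 2 segment(s) drawn

Segment endpoints: x in {8.94, 9.88, 10.612}, y in {-9.221, -2.259, 6.691}
xmin=8.94, ymin=-9.221, xmax=10.612, ymax=6.691

Answer: 8.94 -9.221 10.612 6.691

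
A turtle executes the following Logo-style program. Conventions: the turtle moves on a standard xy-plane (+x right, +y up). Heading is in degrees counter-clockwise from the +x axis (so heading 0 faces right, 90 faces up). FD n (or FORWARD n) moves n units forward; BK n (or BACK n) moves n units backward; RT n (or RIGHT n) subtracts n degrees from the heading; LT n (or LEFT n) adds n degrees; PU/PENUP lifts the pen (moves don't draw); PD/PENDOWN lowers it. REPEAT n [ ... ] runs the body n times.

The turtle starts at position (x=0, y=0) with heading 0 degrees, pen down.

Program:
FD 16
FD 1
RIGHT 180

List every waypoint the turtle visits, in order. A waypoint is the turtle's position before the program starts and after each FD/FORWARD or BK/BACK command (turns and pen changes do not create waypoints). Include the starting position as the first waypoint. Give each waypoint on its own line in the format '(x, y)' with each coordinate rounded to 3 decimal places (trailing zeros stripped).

Answer: (0, 0)
(16, 0)
(17, 0)

Derivation:
Executing turtle program step by step:
Start: pos=(0,0), heading=0, pen down
FD 16: (0,0) -> (16,0) [heading=0, draw]
FD 1: (16,0) -> (17,0) [heading=0, draw]
RT 180: heading 0 -> 180
Final: pos=(17,0), heading=180, 2 segment(s) drawn
Waypoints (3 total):
(0, 0)
(16, 0)
(17, 0)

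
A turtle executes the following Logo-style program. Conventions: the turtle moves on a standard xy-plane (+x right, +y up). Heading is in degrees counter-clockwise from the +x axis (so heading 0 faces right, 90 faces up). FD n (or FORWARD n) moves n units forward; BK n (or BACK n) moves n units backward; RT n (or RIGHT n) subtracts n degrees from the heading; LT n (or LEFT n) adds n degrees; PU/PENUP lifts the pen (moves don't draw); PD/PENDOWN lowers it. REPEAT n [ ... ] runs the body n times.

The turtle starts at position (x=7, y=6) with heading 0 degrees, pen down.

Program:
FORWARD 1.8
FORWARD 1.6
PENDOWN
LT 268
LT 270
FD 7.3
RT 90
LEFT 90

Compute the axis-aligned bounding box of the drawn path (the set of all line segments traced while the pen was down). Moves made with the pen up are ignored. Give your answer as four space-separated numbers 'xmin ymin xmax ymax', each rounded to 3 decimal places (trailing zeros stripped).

Executing turtle program step by step:
Start: pos=(7,6), heading=0, pen down
FD 1.8: (7,6) -> (8.8,6) [heading=0, draw]
FD 1.6: (8.8,6) -> (10.4,6) [heading=0, draw]
PD: pen down
LT 268: heading 0 -> 268
LT 270: heading 268 -> 178
FD 7.3: (10.4,6) -> (3.104,6.255) [heading=178, draw]
RT 90: heading 178 -> 88
LT 90: heading 88 -> 178
Final: pos=(3.104,6.255), heading=178, 3 segment(s) drawn

Segment endpoints: x in {3.104, 7, 8.8, 10.4}, y in {6, 6.255}
xmin=3.104, ymin=6, xmax=10.4, ymax=6.255

Answer: 3.104 6 10.4 6.255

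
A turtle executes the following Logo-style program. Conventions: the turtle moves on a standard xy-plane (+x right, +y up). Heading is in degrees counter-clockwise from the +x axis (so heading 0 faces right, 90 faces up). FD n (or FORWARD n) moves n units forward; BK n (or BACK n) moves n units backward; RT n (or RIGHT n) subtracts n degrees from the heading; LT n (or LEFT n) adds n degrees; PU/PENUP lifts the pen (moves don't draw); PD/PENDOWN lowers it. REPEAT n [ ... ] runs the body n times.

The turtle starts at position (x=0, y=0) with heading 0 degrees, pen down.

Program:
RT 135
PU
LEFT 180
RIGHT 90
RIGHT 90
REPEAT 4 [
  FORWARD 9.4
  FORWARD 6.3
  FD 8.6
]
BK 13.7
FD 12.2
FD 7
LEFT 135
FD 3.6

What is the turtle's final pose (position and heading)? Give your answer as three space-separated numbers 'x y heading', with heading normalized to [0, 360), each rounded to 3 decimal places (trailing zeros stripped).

Executing turtle program step by step:
Start: pos=(0,0), heading=0, pen down
RT 135: heading 0 -> 225
PU: pen up
LT 180: heading 225 -> 45
RT 90: heading 45 -> 315
RT 90: heading 315 -> 225
REPEAT 4 [
  -- iteration 1/4 --
  FD 9.4: (0,0) -> (-6.647,-6.647) [heading=225, move]
  FD 6.3: (-6.647,-6.647) -> (-11.102,-11.102) [heading=225, move]
  FD 8.6: (-11.102,-11.102) -> (-17.183,-17.183) [heading=225, move]
  -- iteration 2/4 --
  FD 9.4: (-17.183,-17.183) -> (-23.829,-23.829) [heading=225, move]
  FD 6.3: (-23.829,-23.829) -> (-28.284,-28.284) [heading=225, move]
  FD 8.6: (-28.284,-28.284) -> (-34.365,-34.365) [heading=225, move]
  -- iteration 3/4 --
  FD 9.4: (-34.365,-34.365) -> (-41.012,-41.012) [heading=225, move]
  FD 6.3: (-41.012,-41.012) -> (-45.467,-45.467) [heading=225, move]
  FD 8.6: (-45.467,-45.467) -> (-51.548,-51.548) [heading=225, move]
  -- iteration 4/4 --
  FD 9.4: (-51.548,-51.548) -> (-58.195,-58.195) [heading=225, move]
  FD 6.3: (-58.195,-58.195) -> (-62.65,-62.65) [heading=225, move]
  FD 8.6: (-62.65,-62.65) -> (-68.731,-68.731) [heading=225, move]
]
BK 13.7: (-68.731,-68.731) -> (-59.043,-59.043) [heading=225, move]
FD 12.2: (-59.043,-59.043) -> (-67.67,-67.67) [heading=225, move]
FD 7: (-67.67,-67.67) -> (-72.62,-72.62) [heading=225, move]
LT 135: heading 225 -> 0
FD 3.6: (-72.62,-72.62) -> (-69.02,-72.62) [heading=0, move]
Final: pos=(-69.02,-72.62), heading=0, 0 segment(s) drawn

Answer: -69.02 -72.62 0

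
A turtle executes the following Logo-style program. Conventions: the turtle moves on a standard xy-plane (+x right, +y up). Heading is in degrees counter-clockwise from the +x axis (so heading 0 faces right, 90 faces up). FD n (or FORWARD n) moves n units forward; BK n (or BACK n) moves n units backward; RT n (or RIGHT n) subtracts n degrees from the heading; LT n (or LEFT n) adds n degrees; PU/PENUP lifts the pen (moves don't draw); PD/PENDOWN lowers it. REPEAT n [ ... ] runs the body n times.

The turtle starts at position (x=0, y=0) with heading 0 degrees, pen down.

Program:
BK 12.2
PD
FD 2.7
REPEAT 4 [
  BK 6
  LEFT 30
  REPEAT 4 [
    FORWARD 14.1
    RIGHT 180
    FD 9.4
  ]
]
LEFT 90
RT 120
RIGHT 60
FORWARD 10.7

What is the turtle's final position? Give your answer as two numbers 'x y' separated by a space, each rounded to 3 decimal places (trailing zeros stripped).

Executing turtle program step by step:
Start: pos=(0,0), heading=0, pen down
BK 12.2: (0,0) -> (-12.2,0) [heading=0, draw]
PD: pen down
FD 2.7: (-12.2,0) -> (-9.5,0) [heading=0, draw]
REPEAT 4 [
  -- iteration 1/4 --
  BK 6: (-9.5,0) -> (-15.5,0) [heading=0, draw]
  LT 30: heading 0 -> 30
  REPEAT 4 [
    -- iteration 1/4 --
    FD 14.1: (-15.5,0) -> (-3.289,7.05) [heading=30, draw]
    RT 180: heading 30 -> 210
    FD 9.4: (-3.289,7.05) -> (-11.43,2.35) [heading=210, draw]
    -- iteration 2/4 --
    FD 14.1: (-11.43,2.35) -> (-23.641,-4.7) [heading=210, draw]
    RT 180: heading 210 -> 30
    FD 9.4: (-23.641,-4.7) -> (-15.5,0) [heading=30, draw]
    -- iteration 3/4 --
    FD 14.1: (-15.5,0) -> (-3.289,7.05) [heading=30, draw]
    RT 180: heading 30 -> 210
    FD 9.4: (-3.289,7.05) -> (-11.43,2.35) [heading=210, draw]
    -- iteration 4/4 --
    FD 14.1: (-11.43,2.35) -> (-23.641,-4.7) [heading=210, draw]
    RT 180: heading 210 -> 30
    FD 9.4: (-23.641,-4.7) -> (-15.5,0) [heading=30, draw]
  ]
  -- iteration 2/4 --
  BK 6: (-15.5,0) -> (-20.696,-3) [heading=30, draw]
  LT 30: heading 30 -> 60
  REPEAT 4 [
    -- iteration 1/4 --
    FD 14.1: (-20.696,-3) -> (-13.646,9.211) [heading=60, draw]
    RT 180: heading 60 -> 240
    FD 9.4: (-13.646,9.211) -> (-18.346,1.07) [heading=240, draw]
    -- iteration 2/4 --
    FD 14.1: (-18.346,1.07) -> (-25.396,-11.141) [heading=240, draw]
    RT 180: heading 240 -> 60
    FD 9.4: (-25.396,-11.141) -> (-20.696,-3) [heading=60, draw]
    -- iteration 3/4 --
    FD 14.1: (-20.696,-3) -> (-13.646,9.211) [heading=60, draw]
    RT 180: heading 60 -> 240
    FD 9.4: (-13.646,9.211) -> (-18.346,1.07) [heading=240, draw]
    -- iteration 4/4 --
    FD 14.1: (-18.346,1.07) -> (-25.396,-11.141) [heading=240, draw]
    RT 180: heading 240 -> 60
    FD 9.4: (-25.396,-11.141) -> (-20.696,-3) [heading=60, draw]
  ]
  -- iteration 3/4 --
  BK 6: (-20.696,-3) -> (-23.696,-8.196) [heading=60, draw]
  LT 30: heading 60 -> 90
  REPEAT 4 [
    -- iteration 1/4 --
    FD 14.1: (-23.696,-8.196) -> (-23.696,5.904) [heading=90, draw]
    RT 180: heading 90 -> 270
    FD 9.4: (-23.696,5.904) -> (-23.696,-3.496) [heading=270, draw]
    -- iteration 2/4 --
    FD 14.1: (-23.696,-3.496) -> (-23.696,-17.596) [heading=270, draw]
    RT 180: heading 270 -> 90
    FD 9.4: (-23.696,-17.596) -> (-23.696,-8.196) [heading=90, draw]
    -- iteration 3/4 --
    FD 14.1: (-23.696,-8.196) -> (-23.696,5.904) [heading=90, draw]
    RT 180: heading 90 -> 270
    FD 9.4: (-23.696,5.904) -> (-23.696,-3.496) [heading=270, draw]
    -- iteration 4/4 --
    FD 14.1: (-23.696,-3.496) -> (-23.696,-17.596) [heading=270, draw]
    RT 180: heading 270 -> 90
    FD 9.4: (-23.696,-17.596) -> (-23.696,-8.196) [heading=90, draw]
  ]
  -- iteration 4/4 --
  BK 6: (-23.696,-8.196) -> (-23.696,-14.196) [heading=90, draw]
  LT 30: heading 90 -> 120
  REPEAT 4 [
    -- iteration 1/4 --
    FD 14.1: (-23.696,-14.196) -> (-30.746,-1.985) [heading=120, draw]
    RT 180: heading 120 -> 300
    FD 9.4: (-30.746,-1.985) -> (-26.046,-10.126) [heading=300, draw]
    -- iteration 2/4 --
    FD 14.1: (-26.046,-10.126) -> (-18.996,-22.337) [heading=300, draw]
    RT 180: heading 300 -> 120
    FD 9.4: (-18.996,-22.337) -> (-23.696,-14.196) [heading=120, draw]
    -- iteration 3/4 --
    FD 14.1: (-23.696,-14.196) -> (-30.746,-1.985) [heading=120, draw]
    RT 180: heading 120 -> 300
    FD 9.4: (-30.746,-1.985) -> (-26.046,-10.126) [heading=300, draw]
    -- iteration 4/4 --
    FD 14.1: (-26.046,-10.126) -> (-18.996,-22.337) [heading=300, draw]
    RT 180: heading 300 -> 120
    FD 9.4: (-18.996,-22.337) -> (-23.696,-14.196) [heading=120, draw]
  ]
]
LT 90: heading 120 -> 210
RT 120: heading 210 -> 90
RT 60: heading 90 -> 30
FD 10.7: (-23.696,-14.196) -> (-14.43,-8.846) [heading=30, draw]
Final: pos=(-14.43,-8.846), heading=30, 39 segment(s) drawn

Answer: -14.43 -8.846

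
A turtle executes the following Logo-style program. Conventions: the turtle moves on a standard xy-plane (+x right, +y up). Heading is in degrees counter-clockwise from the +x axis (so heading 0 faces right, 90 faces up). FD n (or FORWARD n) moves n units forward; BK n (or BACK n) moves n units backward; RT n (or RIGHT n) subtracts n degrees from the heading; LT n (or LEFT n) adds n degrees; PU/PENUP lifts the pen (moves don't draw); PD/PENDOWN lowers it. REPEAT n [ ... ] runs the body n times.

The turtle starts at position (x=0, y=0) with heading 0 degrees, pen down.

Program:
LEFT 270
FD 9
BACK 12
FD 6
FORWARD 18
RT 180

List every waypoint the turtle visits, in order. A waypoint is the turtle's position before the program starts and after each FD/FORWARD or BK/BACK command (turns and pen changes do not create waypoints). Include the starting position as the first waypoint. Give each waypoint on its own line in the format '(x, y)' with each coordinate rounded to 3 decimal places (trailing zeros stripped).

Executing turtle program step by step:
Start: pos=(0,0), heading=0, pen down
LT 270: heading 0 -> 270
FD 9: (0,0) -> (0,-9) [heading=270, draw]
BK 12: (0,-9) -> (0,3) [heading=270, draw]
FD 6: (0,3) -> (0,-3) [heading=270, draw]
FD 18: (0,-3) -> (0,-21) [heading=270, draw]
RT 180: heading 270 -> 90
Final: pos=(0,-21), heading=90, 4 segment(s) drawn
Waypoints (5 total):
(0, 0)
(0, -9)
(0, 3)
(0, -3)
(0, -21)

Answer: (0, 0)
(0, -9)
(0, 3)
(0, -3)
(0, -21)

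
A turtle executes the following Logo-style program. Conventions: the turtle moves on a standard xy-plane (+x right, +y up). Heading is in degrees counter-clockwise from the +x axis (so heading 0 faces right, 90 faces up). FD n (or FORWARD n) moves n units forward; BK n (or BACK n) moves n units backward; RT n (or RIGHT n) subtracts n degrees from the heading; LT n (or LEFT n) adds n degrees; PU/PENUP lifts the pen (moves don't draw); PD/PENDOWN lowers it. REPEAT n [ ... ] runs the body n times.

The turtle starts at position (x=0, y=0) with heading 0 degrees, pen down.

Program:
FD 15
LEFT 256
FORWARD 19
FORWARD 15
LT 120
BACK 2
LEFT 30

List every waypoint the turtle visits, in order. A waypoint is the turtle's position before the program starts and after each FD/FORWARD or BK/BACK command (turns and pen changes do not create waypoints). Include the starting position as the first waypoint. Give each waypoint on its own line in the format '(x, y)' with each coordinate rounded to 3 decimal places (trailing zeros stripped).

Executing turtle program step by step:
Start: pos=(0,0), heading=0, pen down
FD 15: (0,0) -> (15,0) [heading=0, draw]
LT 256: heading 0 -> 256
FD 19: (15,0) -> (10.403,-18.436) [heading=256, draw]
FD 15: (10.403,-18.436) -> (6.775,-32.99) [heading=256, draw]
LT 120: heading 256 -> 16
BK 2: (6.775,-32.99) -> (4.852,-33.541) [heading=16, draw]
LT 30: heading 16 -> 46
Final: pos=(4.852,-33.541), heading=46, 4 segment(s) drawn
Waypoints (5 total):
(0, 0)
(15, 0)
(10.403, -18.436)
(6.775, -32.99)
(4.852, -33.541)

Answer: (0, 0)
(15, 0)
(10.403, -18.436)
(6.775, -32.99)
(4.852, -33.541)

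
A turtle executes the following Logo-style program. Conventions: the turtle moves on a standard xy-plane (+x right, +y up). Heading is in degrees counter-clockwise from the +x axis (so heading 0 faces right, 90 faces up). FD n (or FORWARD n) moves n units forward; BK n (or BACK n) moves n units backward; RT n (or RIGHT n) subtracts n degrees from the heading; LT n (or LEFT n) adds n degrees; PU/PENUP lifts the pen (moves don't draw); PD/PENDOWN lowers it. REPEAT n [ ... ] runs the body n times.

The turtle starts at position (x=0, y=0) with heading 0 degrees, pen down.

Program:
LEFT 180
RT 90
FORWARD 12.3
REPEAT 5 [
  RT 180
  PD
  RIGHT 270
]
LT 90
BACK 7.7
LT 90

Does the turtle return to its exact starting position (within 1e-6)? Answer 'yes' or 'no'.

Answer: no

Derivation:
Executing turtle program step by step:
Start: pos=(0,0), heading=0, pen down
LT 180: heading 0 -> 180
RT 90: heading 180 -> 90
FD 12.3: (0,0) -> (0,12.3) [heading=90, draw]
REPEAT 5 [
  -- iteration 1/5 --
  RT 180: heading 90 -> 270
  PD: pen down
  RT 270: heading 270 -> 0
  -- iteration 2/5 --
  RT 180: heading 0 -> 180
  PD: pen down
  RT 270: heading 180 -> 270
  -- iteration 3/5 --
  RT 180: heading 270 -> 90
  PD: pen down
  RT 270: heading 90 -> 180
  -- iteration 4/5 --
  RT 180: heading 180 -> 0
  PD: pen down
  RT 270: heading 0 -> 90
  -- iteration 5/5 --
  RT 180: heading 90 -> 270
  PD: pen down
  RT 270: heading 270 -> 0
]
LT 90: heading 0 -> 90
BK 7.7: (0,12.3) -> (0,4.6) [heading=90, draw]
LT 90: heading 90 -> 180
Final: pos=(0,4.6), heading=180, 2 segment(s) drawn

Start position: (0, 0)
Final position: (0, 4.6)
Distance = 4.6; >= 1e-6 -> NOT closed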